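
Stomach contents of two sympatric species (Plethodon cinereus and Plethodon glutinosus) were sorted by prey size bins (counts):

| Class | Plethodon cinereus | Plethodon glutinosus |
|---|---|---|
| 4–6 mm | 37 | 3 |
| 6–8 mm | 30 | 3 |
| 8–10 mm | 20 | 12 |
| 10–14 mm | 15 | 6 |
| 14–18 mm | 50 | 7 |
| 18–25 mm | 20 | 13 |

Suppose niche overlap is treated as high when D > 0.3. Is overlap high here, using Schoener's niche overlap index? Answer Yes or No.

Proportions for Plethodon cinereus (n=172): 37/172=0.2151, 30/172=0.1744, 20/172=0.1163, 15/172=0.0872, 50/172=0.2907, 20/172=0.1163
Proportions for Plethodon glutinosus (n=44): 3/44=0.0682, 3/44=0.0682, 12/44=0.2727, 6/44=0.1364, 7/44=0.1591, 13/44=0.2955
Σ|p₁ᵢ − p₂ᵢ| = 0.1469 + 0.1062 + 0.1564 + 0.0492 + 0.1316 + 0.1792 = 0.7695
D = 1 − ½ × 0.7695 = 1 − 0.38475 = 0.61525
D = 0.61525 > 0.3 → Yes.

Yes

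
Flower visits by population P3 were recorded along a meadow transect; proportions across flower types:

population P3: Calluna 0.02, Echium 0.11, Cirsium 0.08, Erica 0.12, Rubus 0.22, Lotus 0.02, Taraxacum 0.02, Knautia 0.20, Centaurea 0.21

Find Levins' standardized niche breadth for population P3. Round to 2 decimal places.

Σpᵢ² = 0.02² + 0.11² + 0.08² + 0.12² + 0.22² + 0.02² + 0.02² + 0.20² + 0.21² = 0.0004 + 0.0121 + 0.0064 + 0.0144 + 0.0484 + 0.0004 + 0.0004 + 0.0400 + 0.0441 = 0.1666
B = 1 / 0.1666 = 6.0024
Bₛ = (B − 1)/(n − 1) = (6.0024 − 1)/(9 − 1) = 5.0024/8 = 0.6253

0.63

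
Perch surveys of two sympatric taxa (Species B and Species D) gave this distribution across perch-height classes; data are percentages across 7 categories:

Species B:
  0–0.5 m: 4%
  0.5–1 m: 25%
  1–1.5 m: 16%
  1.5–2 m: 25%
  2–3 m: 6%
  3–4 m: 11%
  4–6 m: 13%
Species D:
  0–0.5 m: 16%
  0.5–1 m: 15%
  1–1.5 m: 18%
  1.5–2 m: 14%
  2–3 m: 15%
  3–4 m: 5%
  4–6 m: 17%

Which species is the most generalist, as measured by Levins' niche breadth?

Convert percentages to proportions (divide by 100).
Σp_Bᵢ² = 0.04² + 0.25² + 0.16² + 0.25² + 0.06² + 0.11² + 0.13² = 0.0016 + 0.0625 + 0.0256 + 0.0625 + 0.0036 + 0.0121 + 0.0169 = 0.1848
B_B = 1 / 0.1848 = 5.4113
Σp_Dᵢ² = 0.16² + 0.15² + 0.18² + 0.14² + 0.15² + 0.05² + 0.17² = 0.0256 + 0.0225 + 0.0324 + 0.0196 + 0.0225 + 0.0025 + 0.0289 = 0.1540
B_D = 1 / 0.1540 = 6.4935
Highest B → broadest niche (most generalist): Species D (B = 6.49).

Species D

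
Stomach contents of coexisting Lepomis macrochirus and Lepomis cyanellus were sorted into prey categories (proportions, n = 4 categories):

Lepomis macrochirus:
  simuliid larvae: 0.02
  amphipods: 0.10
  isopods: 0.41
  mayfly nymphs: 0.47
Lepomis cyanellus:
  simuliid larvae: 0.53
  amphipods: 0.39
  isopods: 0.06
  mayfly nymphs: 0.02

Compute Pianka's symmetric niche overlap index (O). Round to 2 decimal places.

Σ p₁ᵢp₂ᵢ = 0.0106 + 0.0390 + 0.0246 + 0.0094 = 0.0836
Σp_1ᵢ² = 0.02² + 0.10² + 0.41² + 0.47² = 0.0004 + 0.0100 + 0.1681 + 0.2209 = 0.3994
Σp_2ᵢ² = 0.53² + 0.39² + 0.06² + 0.02² = 0.2809 + 0.1521 + 0.0036 + 0.0004 = 0.4370
O = 0.0836 / √(0.3994 × 0.4370) = 0.0836 / 0.41778 = 0.2001

0.20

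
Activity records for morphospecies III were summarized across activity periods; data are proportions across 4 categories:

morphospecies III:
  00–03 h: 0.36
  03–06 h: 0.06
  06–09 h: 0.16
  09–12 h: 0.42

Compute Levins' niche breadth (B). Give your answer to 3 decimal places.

2.983

Σpᵢ² = 0.36² + 0.06² + 0.16² + 0.42² = 0.1296 + 0.0036 + 0.0256 + 0.1764 = 0.3352
B = 1 / 0.3352 = 2.98329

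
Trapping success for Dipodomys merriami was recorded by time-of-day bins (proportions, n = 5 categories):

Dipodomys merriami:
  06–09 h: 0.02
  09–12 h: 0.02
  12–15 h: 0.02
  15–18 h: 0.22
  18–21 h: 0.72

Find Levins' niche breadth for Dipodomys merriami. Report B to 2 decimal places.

1.76

Σpᵢ² = 0.02² + 0.02² + 0.02² + 0.22² + 0.72² = 0.0004 + 0.0004 + 0.0004 + 0.0484 + 0.5184 = 0.5680
B = 1 / 0.5680 = 1.7606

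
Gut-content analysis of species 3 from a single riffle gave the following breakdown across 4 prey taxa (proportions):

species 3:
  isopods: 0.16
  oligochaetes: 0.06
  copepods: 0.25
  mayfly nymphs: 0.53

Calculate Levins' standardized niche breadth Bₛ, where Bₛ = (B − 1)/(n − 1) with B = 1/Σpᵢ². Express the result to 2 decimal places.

0.56

Σpᵢ² = 0.16² + 0.06² + 0.25² + 0.53² = 0.0256 + 0.0036 + 0.0625 + 0.2809 = 0.3726
B = 1 / 0.3726 = 2.6838
Bₛ = (B − 1)/(n − 1) = (2.6838 − 1)/(4 − 1) = 1.6838/3 = 0.5613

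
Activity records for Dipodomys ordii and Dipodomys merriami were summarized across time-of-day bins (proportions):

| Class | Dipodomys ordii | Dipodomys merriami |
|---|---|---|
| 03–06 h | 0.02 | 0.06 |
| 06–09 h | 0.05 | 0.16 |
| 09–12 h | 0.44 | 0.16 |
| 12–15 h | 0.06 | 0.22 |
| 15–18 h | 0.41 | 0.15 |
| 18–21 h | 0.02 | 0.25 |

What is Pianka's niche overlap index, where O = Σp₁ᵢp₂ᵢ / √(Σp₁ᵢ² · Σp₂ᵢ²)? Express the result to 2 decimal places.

Σ p₁ᵢp₂ᵢ = 0.0012 + 0.0080 + 0.0704 + 0.0132 + 0.0615 + 0.0050 = 0.1593
Σp_1ᵢ² = 0.02² + 0.05² + 0.44² + 0.06² + 0.41² + 0.02² = 0.0004 + 0.0025 + 0.1936 + 0.0036 + 0.1681 + 0.0004 = 0.3686
Σp_2ᵢ² = 0.06² + 0.16² + 0.16² + 0.22² + 0.15² + 0.25² = 0.0036 + 0.0256 + 0.0256 + 0.0484 + 0.0225 + 0.0625 = 0.1882
O = 0.1593 / √(0.3686 × 0.1882) = 0.1593 / 0.26338 = 0.6048

0.60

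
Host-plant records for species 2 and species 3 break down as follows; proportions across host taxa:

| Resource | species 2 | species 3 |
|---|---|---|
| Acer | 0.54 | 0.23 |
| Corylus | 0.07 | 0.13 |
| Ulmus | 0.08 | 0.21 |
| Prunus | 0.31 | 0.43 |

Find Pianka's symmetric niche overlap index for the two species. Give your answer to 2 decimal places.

0.82

Σ p₁ᵢp₂ᵢ = 0.1242 + 0.0091 + 0.0168 + 0.1333 = 0.2834
Σp_1ᵢ² = 0.54² + 0.07² + 0.08² + 0.31² = 0.2916 + 0.0049 + 0.0064 + 0.0961 = 0.3990
Σp_2ᵢ² = 0.23² + 0.13² + 0.21² + 0.43² = 0.0529 + 0.0169 + 0.0441 + 0.1849 = 0.2988
O = 0.2834 / √(0.3990 × 0.2988) = 0.2834 / 0.34528 = 0.8208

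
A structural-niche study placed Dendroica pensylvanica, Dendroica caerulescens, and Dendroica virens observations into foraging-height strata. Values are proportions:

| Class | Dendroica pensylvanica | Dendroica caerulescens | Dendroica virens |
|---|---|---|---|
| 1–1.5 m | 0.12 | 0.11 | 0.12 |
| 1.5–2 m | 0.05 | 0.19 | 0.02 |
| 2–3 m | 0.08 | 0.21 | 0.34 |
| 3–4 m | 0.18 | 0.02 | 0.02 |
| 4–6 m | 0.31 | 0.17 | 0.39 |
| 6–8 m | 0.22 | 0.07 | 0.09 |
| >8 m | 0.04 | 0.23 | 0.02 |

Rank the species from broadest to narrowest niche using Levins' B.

Dendroica caerulescens > Dendroica pensylvanica > Dendroica virens

Σp_pensᵢ² = 0.12² + 0.05² + 0.08² + 0.18² + 0.31² + 0.22² + 0.04² = 0.0144 + 0.0025 + 0.0064 + 0.0324 + 0.0961 + 0.0484 + 0.0016 = 0.2018
B_pens = 1 / 0.2018 = 4.9554
Σp_caerᵢ² = 0.11² + 0.19² + 0.21² + 0.02² + 0.17² + 0.07² + 0.23² = 0.0121 + 0.0361 + 0.0441 + 0.0004 + 0.0289 + 0.0049 + 0.0529 = 0.1794
B_caer = 1 / 0.1794 = 5.5741
Σp_vireᵢ² = 0.12² + 0.02² + 0.34² + 0.02² + 0.39² + 0.09² + 0.02² = 0.0144 + 0.0004 + 0.1156 + 0.0004 + 0.1521 + 0.0081 + 0.0004 = 0.2914
B_vire = 1 / 0.2914 = 3.4317
Ranking by B (broadest → narrowest): Dendroica caerulescens (5.57) > Dendroica pensylvanica (4.96) > Dendroica virens (3.43)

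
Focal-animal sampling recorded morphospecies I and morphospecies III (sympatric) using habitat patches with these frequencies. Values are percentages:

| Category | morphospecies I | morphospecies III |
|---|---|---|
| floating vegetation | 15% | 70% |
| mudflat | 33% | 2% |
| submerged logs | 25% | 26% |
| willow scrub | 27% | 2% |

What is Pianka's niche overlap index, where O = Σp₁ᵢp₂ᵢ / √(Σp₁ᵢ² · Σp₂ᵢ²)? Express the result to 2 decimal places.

Convert percentages to proportions (divide by 100).
Σ p₁ᵢp₂ᵢ = 0.1050 + 0.0066 + 0.0650 + 0.0054 = 0.1820
Σp_1ᵢ² = 0.15² + 0.33² + 0.25² + 0.27² = 0.0225 + 0.1089 + 0.0625 + 0.0729 = 0.2668
Σp_2ᵢ² = 0.70² + 0.02² + 0.26² + 0.02² = 0.4900 + 0.0004 + 0.0676 + 0.0004 = 0.5584
O = 0.1820 / √(0.2668 × 0.5584) = 0.1820 / 0.38598 = 0.4715

0.47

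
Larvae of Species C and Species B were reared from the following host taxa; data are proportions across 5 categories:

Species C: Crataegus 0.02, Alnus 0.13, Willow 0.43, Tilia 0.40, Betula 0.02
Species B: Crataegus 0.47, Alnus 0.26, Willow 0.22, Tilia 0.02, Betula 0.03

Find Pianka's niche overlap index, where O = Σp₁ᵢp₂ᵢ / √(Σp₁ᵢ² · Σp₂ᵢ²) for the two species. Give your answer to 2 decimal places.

Σ p₁ᵢp₂ᵢ = 0.0094 + 0.0338 + 0.0946 + 0.0080 + 0.0006 = 0.1464
Σp_1ᵢ² = 0.02² + 0.13² + 0.43² + 0.40² + 0.02² = 0.0004 + 0.0169 + 0.1849 + 0.1600 + 0.0004 = 0.3626
Σp_2ᵢ² = 0.47² + 0.26² + 0.22² + 0.02² + 0.03² = 0.2209 + 0.0676 + 0.0484 + 0.0004 + 0.0009 = 0.3382
O = 0.1464 / √(0.3626 × 0.3382) = 0.1464 / 0.35019 = 0.4181

0.42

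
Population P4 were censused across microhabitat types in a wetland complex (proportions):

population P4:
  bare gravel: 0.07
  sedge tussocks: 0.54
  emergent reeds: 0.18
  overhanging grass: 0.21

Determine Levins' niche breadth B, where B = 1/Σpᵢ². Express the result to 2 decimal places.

Σpᵢ² = 0.07² + 0.54² + 0.18² + 0.21² = 0.0049 + 0.2916 + 0.0324 + 0.0441 = 0.3730
B = 1 / 0.3730 = 2.6810

2.68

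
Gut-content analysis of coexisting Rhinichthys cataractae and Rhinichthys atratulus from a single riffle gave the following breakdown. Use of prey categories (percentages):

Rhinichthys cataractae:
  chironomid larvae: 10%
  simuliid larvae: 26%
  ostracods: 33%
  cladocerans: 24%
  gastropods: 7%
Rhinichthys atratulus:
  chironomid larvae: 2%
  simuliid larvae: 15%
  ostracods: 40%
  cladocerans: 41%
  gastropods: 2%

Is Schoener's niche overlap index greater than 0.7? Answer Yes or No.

Convert percentages to proportions (divide by 100).
Σ|p₁ᵢ − p₂ᵢ| = 0.08 + 0.11 + 0.07 + 0.17 + 0.05 = 0.48
D = 1 − ½ × 0.48 = 1 − 0.240 = 0.7600
D = 0.7600 > 0.7 → Yes.

Yes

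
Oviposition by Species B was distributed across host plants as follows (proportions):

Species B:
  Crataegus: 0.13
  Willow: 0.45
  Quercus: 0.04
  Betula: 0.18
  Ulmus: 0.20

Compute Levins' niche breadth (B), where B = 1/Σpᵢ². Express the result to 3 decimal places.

Σpᵢ² = 0.13² + 0.45² + 0.04² + 0.18² + 0.20² = 0.0169 + 0.2025 + 0.0016 + 0.0324 + 0.0400 = 0.2934
B = 1 / 0.2934 = 3.40832

3.408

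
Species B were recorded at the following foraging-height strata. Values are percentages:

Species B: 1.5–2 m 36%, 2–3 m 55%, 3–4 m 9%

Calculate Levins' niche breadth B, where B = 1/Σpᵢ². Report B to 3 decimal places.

Convert percentages to proportions (divide by 100).
Σpᵢ² = 0.36² + 0.55² + 0.09² = 0.1296 + 0.3025 + 0.0081 = 0.4402
B = 1 / 0.4402 = 2.27169

2.272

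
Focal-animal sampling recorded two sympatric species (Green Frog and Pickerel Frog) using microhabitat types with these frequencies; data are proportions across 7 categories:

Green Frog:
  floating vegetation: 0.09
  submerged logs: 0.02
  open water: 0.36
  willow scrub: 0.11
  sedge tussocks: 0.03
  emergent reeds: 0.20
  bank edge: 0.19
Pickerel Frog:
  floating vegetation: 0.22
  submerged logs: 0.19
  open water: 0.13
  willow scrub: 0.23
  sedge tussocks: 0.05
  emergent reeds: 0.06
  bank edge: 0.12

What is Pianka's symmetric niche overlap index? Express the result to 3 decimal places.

Σ p₁ᵢp₂ᵢ = 0.0198 + 0.0038 + 0.0468 + 0.0253 + 0.0015 + 0.0120 + 0.0228 = 0.1320
Σp_1ᵢ² = 0.09² + 0.02² + 0.36² + 0.11² + 0.03² + 0.20² + 0.19² = 0.0081 + 0.0004 + 0.1296 + 0.0121 + 0.0009 + 0.0400 + 0.0361 = 0.2272
Σp_2ᵢ² = 0.22² + 0.19² + 0.13² + 0.23² + 0.05² + 0.06² + 0.12² = 0.0484 + 0.0361 + 0.0169 + 0.0529 + 0.0025 + 0.0036 + 0.0144 = 0.1748
O = 0.1320 / √(0.2272 × 0.1748) = 0.1320 / 0.199285 = 0.66237

0.662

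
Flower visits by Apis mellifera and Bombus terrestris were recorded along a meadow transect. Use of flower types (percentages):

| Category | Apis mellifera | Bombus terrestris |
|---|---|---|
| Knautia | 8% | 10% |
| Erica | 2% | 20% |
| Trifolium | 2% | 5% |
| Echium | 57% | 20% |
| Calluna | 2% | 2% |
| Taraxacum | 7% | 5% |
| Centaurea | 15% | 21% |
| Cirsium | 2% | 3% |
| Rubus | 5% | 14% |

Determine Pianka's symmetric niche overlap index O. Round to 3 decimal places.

0.706

Convert percentages to proportions (divide by 100).
Σ p₁ᵢp₂ᵢ = 0.0080 + 0.0040 + 0.0010 + 0.1140 + 0.0004 + 0.0035 + 0.0315 + 0.0006 + 0.0070 = 0.1700
Σp_1ᵢ² = 0.08² + 0.02² + 0.02² + 0.57² + 0.02² + 0.07² + 0.15² + 0.02² + 0.05² = 0.0064 + 0.0004 + 0.0004 + 0.3249 + 0.0004 + 0.0049 + 0.0225 + 0.0004 + 0.0025 = 0.3628
Σp_2ᵢ² = 0.10² + 0.20² + 0.05² + 0.20² + 0.02² + 0.05² + 0.21² + 0.03² + 0.14² = 0.0100 + 0.0400 + 0.0025 + 0.0400 + 0.0004 + 0.0025 + 0.0441 + 0.0009 + 0.0196 = 0.1600
O = 0.1700 / √(0.3628 × 0.1600) = 0.1700 / 0.240932 = 0.70559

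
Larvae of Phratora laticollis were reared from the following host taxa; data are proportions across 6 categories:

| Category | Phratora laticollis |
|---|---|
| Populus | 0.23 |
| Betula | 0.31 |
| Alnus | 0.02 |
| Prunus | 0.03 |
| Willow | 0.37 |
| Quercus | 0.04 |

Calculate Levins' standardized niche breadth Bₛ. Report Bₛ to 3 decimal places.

Σpᵢ² = 0.23² + 0.31² + 0.02² + 0.03² + 0.37² + 0.04² = 0.0529 + 0.0961 + 0.0004 + 0.0009 + 0.1369 + 0.0016 = 0.2888
B = 1 / 0.2888 = 3.46260
Bₛ = (B − 1)/(n − 1) = (3.46260 − 1)/(6 − 1) = 2.46260/5 = 0.49252

0.493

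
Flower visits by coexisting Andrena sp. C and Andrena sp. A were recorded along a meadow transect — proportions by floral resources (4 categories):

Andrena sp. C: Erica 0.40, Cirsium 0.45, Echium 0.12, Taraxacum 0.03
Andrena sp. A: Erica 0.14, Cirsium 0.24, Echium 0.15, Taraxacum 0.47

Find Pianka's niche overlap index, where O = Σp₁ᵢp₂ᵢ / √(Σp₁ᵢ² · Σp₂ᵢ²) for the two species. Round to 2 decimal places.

Σ p₁ᵢp₂ᵢ = 0.0560 + 0.1080 + 0.0180 + 0.0141 = 0.1961
Σp_1ᵢ² = 0.40² + 0.45² + 0.12² + 0.03² = 0.1600 + 0.2025 + 0.0144 + 0.0009 = 0.3778
Σp_2ᵢ² = 0.14² + 0.24² + 0.15² + 0.47² = 0.0196 + 0.0576 + 0.0225 + 0.2209 = 0.3206
O = 0.1961 / √(0.3778 × 0.3206) = 0.1961 / 0.34803 = 0.5635

0.56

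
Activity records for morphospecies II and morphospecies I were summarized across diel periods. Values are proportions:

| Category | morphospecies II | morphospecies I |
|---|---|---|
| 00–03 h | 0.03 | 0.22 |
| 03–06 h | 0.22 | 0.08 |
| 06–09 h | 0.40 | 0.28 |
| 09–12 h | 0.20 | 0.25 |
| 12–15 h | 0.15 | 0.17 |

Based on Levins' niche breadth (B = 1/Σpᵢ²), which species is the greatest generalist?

morphospecies I

Σp_IIᵢ² = 0.03² + 0.22² + 0.40² + 0.20² + 0.15² = 0.0009 + 0.0484 + 0.1600 + 0.0400 + 0.0225 = 0.2718
B_II = 1 / 0.2718 = 3.6792
Σp_Iᵢ² = 0.22² + 0.08² + 0.28² + 0.25² + 0.17² = 0.0484 + 0.0064 + 0.0784 + 0.0625 + 0.0289 = 0.2246
B_I = 1 / 0.2246 = 4.4524
Highest B → broadest niche (most generalist): morphospecies I (B = 4.45).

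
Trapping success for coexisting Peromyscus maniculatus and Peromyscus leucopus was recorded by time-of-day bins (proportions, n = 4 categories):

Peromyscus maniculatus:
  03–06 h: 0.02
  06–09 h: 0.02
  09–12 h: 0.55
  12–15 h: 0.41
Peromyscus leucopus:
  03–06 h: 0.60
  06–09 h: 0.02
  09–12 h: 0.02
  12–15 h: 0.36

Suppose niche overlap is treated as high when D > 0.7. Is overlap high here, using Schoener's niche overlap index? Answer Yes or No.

No

Σ|p₁ᵢ − p₂ᵢ| = 0.58 + 0.00 + 0.53 + 0.05 = 1.16
D = 1 − ½ × 1.16 = 1 − 0.580 = 0.4200
D = 0.4200 < 0.7 → No.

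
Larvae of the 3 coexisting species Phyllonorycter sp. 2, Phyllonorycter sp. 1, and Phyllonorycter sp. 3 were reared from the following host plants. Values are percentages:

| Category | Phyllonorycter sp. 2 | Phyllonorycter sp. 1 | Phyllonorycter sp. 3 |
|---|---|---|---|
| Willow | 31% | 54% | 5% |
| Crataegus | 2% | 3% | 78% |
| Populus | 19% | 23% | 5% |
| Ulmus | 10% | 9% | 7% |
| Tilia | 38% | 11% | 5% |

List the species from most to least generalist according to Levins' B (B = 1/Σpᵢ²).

Phyllonorycter sp. 2 > Phyllonorycter sp. 1 > Phyllonorycter sp. 3

Convert percentages to proportions (divide by 100).
Σp_2ᵢ² = 0.31² + 0.02² + 0.19² + 0.10² + 0.38² = 0.0961 + 0.0004 + 0.0361 + 0.0100 + 0.1444 = 0.2870
B_2 = 1 / 0.2870 = 3.4843
Σp_1ᵢ² = 0.54² + 0.03² + 0.23² + 0.09² + 0.11² = 0.2916 + 0.0009 + 0.0529 + 0.0081 + 0.0121 = 0.3656
B_1 = 1 / 0.3656 = 2.7352
Σp_3ᵢ² = 0.05² + 0.78² + 0.05² + 0.07² + 0.05² = 0.0025 + 0.6084 + 0.0025 + 0.0049 + 0.0025 = 0.6208
B_3 = 1 / 0.6208 = 1.6108
Ranking by B (broadest → narrowest): Phyllonorycter sp. 2 (3.48) > Phyllonorycter sp. 1 (2.74) > Phyllonorycter sp. 3 (1.61)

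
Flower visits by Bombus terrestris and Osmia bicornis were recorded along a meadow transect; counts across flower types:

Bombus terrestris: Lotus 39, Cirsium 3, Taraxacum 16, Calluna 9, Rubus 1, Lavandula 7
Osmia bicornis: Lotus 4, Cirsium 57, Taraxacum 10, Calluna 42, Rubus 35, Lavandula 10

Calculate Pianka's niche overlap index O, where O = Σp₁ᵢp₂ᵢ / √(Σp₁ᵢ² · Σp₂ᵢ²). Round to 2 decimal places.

0.28

Proportions for Bombus terrestris (n=75): 39/75=0.5200, 3/75=0.0400, 16/75=0.2133, 9/75=0.1200, 1/75=0.0133, 7/75=0.0933
Proportions for Osmia bicornis (n=158): 4/158=0.0253, 57/158=0.3608, 10/158=0.0633, 42/158=0.2658, 35/158=0.2215, 10/158=0.0633
Σ p₁ᵢp₂ᵢ = 0.013156 + 0.014432 + 0.013502 + 0.031896 + 0.002946 + 0.005906 = 0.081838
Σp_1ᵢ² = 0.5200² + 0.0400² + 0.2133² + 0.1200² + 0.0133² + 0.0933² = 0.270400 + 0.001600 + 0.045497 + 0.014400 + 0.000177 + 0.008705 = 0.340779
Σp_2ᵢ² = 0.0253² + 0.3608² + 0.0633² + 0.2658² + 0.2215² + 0.0633² = 0.000640 + 0.130177 + 0.004007 + 0.070650 + 0.049062 + 0.004007 = 0.258543
O = 0.081838 / √(0.340779 × 0.258543) = 0.081838 / 0.2968266 = 0.2757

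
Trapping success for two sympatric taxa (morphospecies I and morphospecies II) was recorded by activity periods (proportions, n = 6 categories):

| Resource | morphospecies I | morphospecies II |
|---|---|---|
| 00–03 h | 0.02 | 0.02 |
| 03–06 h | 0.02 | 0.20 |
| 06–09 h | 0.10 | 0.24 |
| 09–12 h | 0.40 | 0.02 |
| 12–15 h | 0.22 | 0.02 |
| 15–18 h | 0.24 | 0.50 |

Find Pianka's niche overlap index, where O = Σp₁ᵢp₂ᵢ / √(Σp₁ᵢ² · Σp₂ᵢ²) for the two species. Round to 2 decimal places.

Σ p₁ᵢp₂ᵢ = 0.0004 + 0.0040 + 0.0240 + 0.0080 + 0.0044 + 0.1200 = 0.1608
Σp_1ᵢ² = 0.02² + 0.02² + 0.10² + 0.40² + 0.22² + 0.24² = 0.0004 + 0.0004 + 0.0100 + 0.1600 + 0.0484 + 0.0576 = 0.2768
Σp_2ᵢ² = 0.02² + 0.20² + 0.24² + 0.02² + 0.02² + 0.50² = 0.0004 + 0.0400 + 0.0576 + 0.0004 + 0.0004 + 0.2500 = 0.3488
O = 0.1608 / √(0.2768 × 0.3488) = 0.1608 / 0.31072 = 0.5175

0.52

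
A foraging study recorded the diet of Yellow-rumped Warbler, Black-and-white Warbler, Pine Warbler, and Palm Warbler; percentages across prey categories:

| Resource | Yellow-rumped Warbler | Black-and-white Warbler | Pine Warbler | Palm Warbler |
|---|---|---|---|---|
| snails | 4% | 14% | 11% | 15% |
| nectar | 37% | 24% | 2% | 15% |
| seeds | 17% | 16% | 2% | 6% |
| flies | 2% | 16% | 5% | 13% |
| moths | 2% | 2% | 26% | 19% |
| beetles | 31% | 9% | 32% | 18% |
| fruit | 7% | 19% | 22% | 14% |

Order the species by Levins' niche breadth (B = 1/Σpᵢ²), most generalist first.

Palm Warbler > Black-and-white Warbler > Pine Warbler > Yellow-rumped Warbler

Convert percentages to proportions (divide by 100).
Σp_Yellᵢ² = 0.04² + 0.37² + 0.17² + 0.02² + 0.02² + 0.31² + 0.07² = 0.0016 + 0.1369 + 0.0289 + 0.0004 + 0.0004 + 0.0961 + 0.0049 = 0.2692
B_Yell = 1 / 0.2692 = 3.7147
Σp_Blacᵢ² = 0.14² + 0.24² + 0.16² + 0.16² + 0.02² + 0.09² + 0.19² = 0.0196 + 0.0576 + 0.0256 + 0.0256 + 0.0004 + 0.0081 + 0.0361 = 0.1730
B_Blac = 1 / 0.1730 = 5.7803
Σp_Pineᵢ² = 0.11² + 0.02² + 0.02² + 0.05² + 0.26² + 0.32² + 0.22² = 0.0121 + 0.0004 + 0.0004 + 0.0025 + 0.0676 + 0.1024 + 0.0484 = 0.2338
B_Pine = 1 / 0.2338 = 4.2772
Σp_Palmᵢ² = 0.15² + 0.15² + 0.06² + 0.13² + 0.19² + 0.18² + 0.14² = 0.0225 + 0.0225 + 0.0036 + 0.0169 + 0.0361 + 0.0324 + 0.0196 = 0.1536
B_Palm = 1 / 0.1536 = 6.5104
Ranking by B (broadest → narrowest): Palm Warbler (6.51) > Black-and-white Warbler (5.78) > Pine Warbler (4.28) > Yellow-rumped Warbler (3.71)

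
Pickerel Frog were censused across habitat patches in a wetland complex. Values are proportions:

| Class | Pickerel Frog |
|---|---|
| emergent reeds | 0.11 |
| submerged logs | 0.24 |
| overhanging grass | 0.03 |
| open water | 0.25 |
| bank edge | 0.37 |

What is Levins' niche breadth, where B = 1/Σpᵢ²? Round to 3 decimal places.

Σpᵢ² = 0.11² + 0.24² + 0.03² + 0.25² + 0.37² = 0.0121 + 0.0576 + 0.0009 + 0.0625 + 0.1369 = 0.2700
B = 1 / 0.2700 = 3.70370

3.704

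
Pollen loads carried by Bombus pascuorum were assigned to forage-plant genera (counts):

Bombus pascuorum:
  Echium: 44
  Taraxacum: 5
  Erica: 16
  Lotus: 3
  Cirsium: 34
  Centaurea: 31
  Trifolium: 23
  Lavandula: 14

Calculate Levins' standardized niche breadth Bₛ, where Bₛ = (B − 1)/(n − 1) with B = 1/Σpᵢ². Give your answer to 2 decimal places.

0.67

Proportions for Bombus pascuorum (n=170): 44/170=0.2588, 5/170=0.0294, 16/170=0.0941, 3/170=0.0176, 34/170=0.2000, 31/170=0.1824, 23/170=0.1353, 14/170=0.0824
Σpᵢ² = 0.2588² + 0.0294² + 0.0941² + 0.0176² + 0.2000² + 0.1824² + 0.1353² + 0.0824² = 0.066977 + 0.000864 + 0.008855 + 0.000310 + 0.040000 + 0.033270 + 0.018306 + 0.006790 = 0.175372
B = 1 / 0.175372 = 5.7022
Bₛ = (B − 1)/(n − 1) = (5.7022 − 1)/(8 − 1) = 4.7022/7 = 0.6717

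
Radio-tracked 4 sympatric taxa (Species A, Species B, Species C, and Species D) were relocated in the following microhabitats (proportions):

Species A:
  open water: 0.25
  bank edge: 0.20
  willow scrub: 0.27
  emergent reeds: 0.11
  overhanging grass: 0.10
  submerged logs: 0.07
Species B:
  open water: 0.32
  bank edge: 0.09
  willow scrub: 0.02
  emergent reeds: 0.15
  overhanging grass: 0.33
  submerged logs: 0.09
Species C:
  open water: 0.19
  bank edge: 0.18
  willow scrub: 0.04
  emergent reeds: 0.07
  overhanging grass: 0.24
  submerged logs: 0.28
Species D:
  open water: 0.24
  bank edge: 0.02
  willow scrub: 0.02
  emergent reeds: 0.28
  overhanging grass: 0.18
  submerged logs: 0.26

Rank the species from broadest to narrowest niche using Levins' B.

Σp_Aᵢ² = 0.25² + 0.20² + 0.27² + 0.11² + 0.10² + 0.07² = 0.0625 + 0.0400 + 0.0729 + 0.0121 + 0.0100 + 0.0049 = 0.2024
B_A = 1 / 0.2024 = 4.9407
Σp_Bᵢ² = 0.32² + 0.09² + 0.02² + 0.15² + 0.33² + 0.09² = 0.1024 + 0.0081 + 0.0004 + 0.0225 + 0.1089 + 0.0081 = 0.2504
B_B = 1 / 0.2504 = 3.9936
Σp_Cᵢ² = 0.19² + 0.18² + 0.04² + 0.07² + 0.24² + 0.28² = 0.0361 + 0.0324 + 0.0016 + 0.0049 + 0.0576 + 0.0784 = 0.2110
B_C = 1 / 0.2110 = 4.7393
Σp_Dᵢ² = 0.24² + 0.02² + 0.02² + 0.28² + 0.18² + 0.26² = 0.0576 + 0.0004 + 0.0004 + 0.0784 + 0.0324 + 0.0676 = 0.2368
B_D = 1 / 0.2368 = 4.2230
Ranking by B (broadest → narrowest): Species A (4.94) > Species C (4.74) > Species D (4.22) > Species B (3.99)

Species A > Species C > Species D > Species B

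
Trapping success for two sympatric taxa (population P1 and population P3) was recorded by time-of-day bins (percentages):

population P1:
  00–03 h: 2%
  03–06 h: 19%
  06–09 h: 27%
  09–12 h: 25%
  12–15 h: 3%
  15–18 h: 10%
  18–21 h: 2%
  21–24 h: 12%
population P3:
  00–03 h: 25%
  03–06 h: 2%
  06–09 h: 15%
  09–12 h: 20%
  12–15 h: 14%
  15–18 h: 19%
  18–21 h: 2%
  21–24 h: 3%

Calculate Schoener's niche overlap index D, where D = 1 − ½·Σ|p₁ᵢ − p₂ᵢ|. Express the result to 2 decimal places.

0.57

Convert percentages to proportions (divide by 100).
Σ|p₁ᵢ − p₂ᵢ| = 0.23 + 0.17 + 0.12 + 0.05 + 0.11 + 0.09 + 0.00 + 0.09 = 0.86
D = 1 − ½ × 0.86 = 1 − 0.430 = 0.5700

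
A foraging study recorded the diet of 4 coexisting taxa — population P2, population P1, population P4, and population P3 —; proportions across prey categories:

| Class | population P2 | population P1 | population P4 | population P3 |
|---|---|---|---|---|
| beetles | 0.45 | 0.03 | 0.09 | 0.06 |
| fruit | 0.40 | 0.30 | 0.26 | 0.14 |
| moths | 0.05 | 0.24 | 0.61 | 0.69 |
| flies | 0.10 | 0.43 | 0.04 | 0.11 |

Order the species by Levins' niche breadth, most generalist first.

Σp_P2ᵢ² = 0.45² + 0.40² + 0.05² + 0.10² = 0.2025 + 0.1600 + 0.0025 + 0.0100 = 0.3750
B_P2 = 1 / 0.3750 = 2.6667
Σp_P1ᵢ² = 0.03² + 0.30² + 0.24² + 0.43² = 0.0009 + 0.0900 + 0.0576 + 0.1849 = 0.3334
B_P1 = 1 / 0.3334 = 2.9994
Σp_P4ᵢ² = 0.09² + 0.26² + 0.61² + 0.04² = 0.0081 + 0.0676 + 0.3721 + 0.0016 = 0.4494
B_P4 = 1 / 0.4494 = 2.2252
Σp_P3ᵢ² = 0.06² + 0.14² + 0.69² + 0.11² = 0.0036 + 0.0196 + 0.4761 + 0.0121 = 0.5114
B_P3 = 1 / 0.5114 = 1.9554
Ranking by B (broadest → narrowest): population P1 (3.00) > population P2 (2.67) > population P4 (2.23) > population P3 (1.96)

population P1 > population P2 > population P4 > population P3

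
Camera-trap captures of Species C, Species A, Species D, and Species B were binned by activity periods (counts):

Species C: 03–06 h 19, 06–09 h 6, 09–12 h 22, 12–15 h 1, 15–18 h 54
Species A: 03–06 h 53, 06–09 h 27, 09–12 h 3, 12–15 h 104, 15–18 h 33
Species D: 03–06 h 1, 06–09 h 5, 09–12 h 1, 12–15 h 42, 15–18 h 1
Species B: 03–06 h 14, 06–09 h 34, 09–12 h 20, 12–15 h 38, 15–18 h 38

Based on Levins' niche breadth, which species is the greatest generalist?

Species B

Proportions for Species C (n=102): 19/102=0.1863, 6/102=0.0588, 22/102=0.2157, 1/102=0.0098, 54/102=0.5294
Proportions for Species A (n=220): 53/220=0.2409, 27/220=0.1227, 3/220=0.0136, 104/220=0.4727, 33/220=0.1500
Proportions for Species D (n=50): 1/50=0.0200, 5/50=0.1000, 1/50=0.0200, 42/50=0.8400, 1/50=0.0200
Proportions for Species B (n=144): 14/144=0.0972, 34/144=0.2361, 20/144=0.1389, 38/144=0.2639, 38/144=0.2639
Σp_Cᵢ² = 0.1863² + 0.0588² + 0.2157² + 0.0098² + 0.5294² = 0.034708 + 0.003457 + 0.046526 + 0.000096 + 0.280264 = 0.365051
B_C = 1 / 0.365051 = 2.7393
Σp_Aᵢ² = 0.2409² + 0.1227² + 0.0136² + 0.4727² + 0.1500² = 0.058033 + 0.015055 + 0.000185 + 0.223445 + 0.022500 = 0.319218
B_A = 1 / 0.319218 = 3.1327
Σp_Dᵢ² = 0.0200² + 0.1000² + 0.0200² + 0.8400² + 0.0200² = 0.000400 + 0.010000 + 0.000400 + 0.705600 + 0.000400 = 0.716800
B_D = 1 / 0.716800 = 1.3951
Σp_Bᵢ² = 0.0972² + 0.2361² + 0.1389² + 0.2639² + 0.2639² = 0.009448 + 0.055743 + 0.019293 + 0.069643 + 0.069643 = 0.223770
B_B = 1 / 0.223770 = 4.4689
Highest B → broadest niche (most generalist): Species B (B = 4.47).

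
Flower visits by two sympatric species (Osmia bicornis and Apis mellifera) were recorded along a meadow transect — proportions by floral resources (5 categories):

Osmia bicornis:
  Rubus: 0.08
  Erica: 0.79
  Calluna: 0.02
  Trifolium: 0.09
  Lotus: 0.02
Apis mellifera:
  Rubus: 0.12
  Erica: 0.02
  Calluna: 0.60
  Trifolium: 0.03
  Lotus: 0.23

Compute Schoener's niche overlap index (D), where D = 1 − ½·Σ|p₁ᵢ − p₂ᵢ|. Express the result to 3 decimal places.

Σ|p₁ᵢ − p₂ᵢ| = 0.04 + 0.77 + 0.58 + 0.06 + 0.21 = 1.66
D = 1 − ½ × 1.66 = 1 − 0.830 = 0.17000

0.170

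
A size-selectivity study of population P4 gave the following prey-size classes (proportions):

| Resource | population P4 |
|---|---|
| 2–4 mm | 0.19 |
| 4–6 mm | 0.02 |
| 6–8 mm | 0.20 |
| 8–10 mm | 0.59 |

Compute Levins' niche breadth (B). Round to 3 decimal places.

Σpᵢ² = 0.19² + 0.02² + 0.20² + 0.59² = 0.0361 + 0.0004 + 0.0400 + 0.3481 = 0.4246
B = 1 / 0.4246 = 2.35516

2.355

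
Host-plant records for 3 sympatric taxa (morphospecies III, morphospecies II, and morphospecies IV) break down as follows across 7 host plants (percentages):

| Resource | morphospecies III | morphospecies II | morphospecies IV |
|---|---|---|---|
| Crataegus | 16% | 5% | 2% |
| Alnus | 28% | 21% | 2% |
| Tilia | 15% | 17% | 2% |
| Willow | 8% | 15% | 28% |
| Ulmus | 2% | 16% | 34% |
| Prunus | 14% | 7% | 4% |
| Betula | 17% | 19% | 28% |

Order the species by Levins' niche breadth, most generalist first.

morphospecies II > morphospecies III > morphospecies IV

Convert percentages to proportions (divide by 100).
Σp_IIIᵢ² = 0.16² + 0.28² + 0.15² + 0.08² + 0.02² + 0.14² + 0.17² = 0.0256 + 0.0784 + 0.0225 + 0.0064 + 0.0004 + 0.0196 + 0.0289 = 0.1818
B_III = 1 / 0.1818 = 5.5006
Σp_IIᵢ² = 0.05² + 0.21² + 0.17² + 0.15² + 0.16² + 0.07² + 0.19² = 0.0025 + 0.0441 + 0.0289 + 0.0225 + 0.0256 + 0.0049 + 0.0361 = 0.1646
B_II = 1 / 0.1646 = 6.0753
Σp_IVᵢ² = 0.02² + 0.02² + 0.02² + 0.28² + 0.34² + 0.04² + 0.28² = 0.0004 + 0.0004 + 0.0004 + 0.0784 + 0.1156 + 0.0016 + 0.0784 = 0.2752
B_IV = 1 / 0.2752 = 3.6337
Ranking by B (broadest → narrowest): morphospecies II (6.08) > morphospecies III (5.50) > morphospecies IV (3.63)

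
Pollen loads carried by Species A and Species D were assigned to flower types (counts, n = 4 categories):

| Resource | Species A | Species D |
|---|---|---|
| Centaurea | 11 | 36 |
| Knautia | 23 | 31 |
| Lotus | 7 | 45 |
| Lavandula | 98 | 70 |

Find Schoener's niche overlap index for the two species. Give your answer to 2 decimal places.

0.68

Proportions for Species A (n=139): 11/139=0.0791, 23/139=0.1655, 7/139=0.0504, 98/139=0.7050
Proportions for Species D (n=182): 36/182=0.1978, 31/182=0.1703, 45/182=0.2473, 70/182=0.3846
Σ|p₁ᵢ − p₂ᵢ| = 0.1187 + 0.0048 + 0.1969 + 0.3204 = 0.6408
D = 1 − ½ × 0.6408 = 1 − 0.32040 = 0.67960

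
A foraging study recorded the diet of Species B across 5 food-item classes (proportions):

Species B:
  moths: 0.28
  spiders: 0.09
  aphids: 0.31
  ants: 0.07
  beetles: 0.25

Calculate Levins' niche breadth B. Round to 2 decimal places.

Σpᵢ² = 0.28² + 0.09² + 0.31² + 0.07² + 0.25² = 0.0784 + 0.0081 + 0.0961 + 0.0049 + 0.0625 = 0.2500
B = 1 / 0.2500 = 4.0000

4.00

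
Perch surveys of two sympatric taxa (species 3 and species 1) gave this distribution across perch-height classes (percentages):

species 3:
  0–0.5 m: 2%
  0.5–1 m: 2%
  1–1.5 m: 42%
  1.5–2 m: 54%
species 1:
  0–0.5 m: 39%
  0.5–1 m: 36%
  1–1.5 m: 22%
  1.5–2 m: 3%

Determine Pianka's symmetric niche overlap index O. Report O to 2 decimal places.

Convert percentages to proportions (divide by 100).
Σ p₁ᵢp₂ᵢ = 0.0078 + 0.0072 + 0.0924 + 0.0162 = 0.1236
Σp_1ᵢ² = 0.02² + 0.02² + 0.42² + 0.54² = 0.0004 + 0.0004 + 0.1764 + 0.2916 = 0.4688
Σp_2ᵢ² = 0.39² + 0.36² + 0.22² + 0.03² = 0.1521 + 0.1296 + 0.0484 + 0.0009 = 0.3310
O = 0.1236 / √(0.4688 × 0.3310) = 0.1236 / 0.39392 = 0.3138

0.31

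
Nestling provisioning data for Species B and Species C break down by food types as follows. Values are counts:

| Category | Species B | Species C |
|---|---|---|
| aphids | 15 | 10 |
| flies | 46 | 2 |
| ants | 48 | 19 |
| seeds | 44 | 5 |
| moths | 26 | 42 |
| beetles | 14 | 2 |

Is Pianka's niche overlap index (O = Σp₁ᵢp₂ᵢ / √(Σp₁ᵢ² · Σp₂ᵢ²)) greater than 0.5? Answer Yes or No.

Yes

Proportions for Species B (n=193): 15/193=0.0777, 46/193=0.2383, 48/193=0.2487, 44/193=0.2280, 26/193=0.1347, 14/193=0.0725
Proportions for Species C (n=80): 10/80=0.1250, 2/80=0.0250, 19/80=0.2375, 5/80=0.0625, 42/80=0.5250, 2/80=0.0250
Σ p₁ᵢp₂ᵢ = 0.009713 + 0.005958 + 0.059066 + 0.014250 + 0.070718 + 0.001813 = 0.161518
Σp_1ᵢ² = 0.0777² + 0.2383² + 0.2487² + 0.2280² + 0.1347² + 0.0725² = 0.006037 + 0.056787 + 0.061852 + 0.051984 + 0.018144 + 0.005256 = 0.200060
Σp_2ᵢ² = 0.1250² + 0.0250² + 0.2375² + 0.0625² + 0.5250² + 0.0250² = 0.015625 + 0.000625 + 0.056406 + 0.003906 + 0.275625 + 0.000625 = 0.352812
O = 0.161518 / √(0.200060 × 0.352812) = 0.161518 / 0.2656757 = 0.6080
O = 0.6080 > 0.5 → Yes.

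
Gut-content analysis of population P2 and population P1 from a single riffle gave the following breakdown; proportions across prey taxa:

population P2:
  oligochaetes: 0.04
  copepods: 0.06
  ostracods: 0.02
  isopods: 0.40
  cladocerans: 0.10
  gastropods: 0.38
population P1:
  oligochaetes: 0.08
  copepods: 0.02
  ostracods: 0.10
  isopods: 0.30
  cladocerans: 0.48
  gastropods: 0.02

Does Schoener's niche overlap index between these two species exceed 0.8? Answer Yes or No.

Σ|p₁ᵢ − p₂ᵢ| = 0.04 + 0.04 + 0.08 + 0.10 + 0.38 + 0.36 = 1.00
D = 1 − ½ × 1.00 = 1 − 0.500 = 0.5000
D = 0.5000 < 0.8 → No.

No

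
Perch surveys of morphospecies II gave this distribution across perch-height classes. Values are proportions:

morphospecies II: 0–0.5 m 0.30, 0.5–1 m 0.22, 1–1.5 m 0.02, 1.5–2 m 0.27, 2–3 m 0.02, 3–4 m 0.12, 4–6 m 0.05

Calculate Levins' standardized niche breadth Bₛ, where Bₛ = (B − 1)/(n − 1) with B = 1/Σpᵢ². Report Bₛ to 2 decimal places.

Σpᵢ² = 0.30² + 0.22² + 0.02² + 0.27² + 0.02² + 0.12² + 0.05² = 0.0900 + 0.0484 + 0.0004 + 0.0729 + 0.0004 + 0.0144 + 0.0025 = 0.2290
B = 1 / 0.2290 = 4.3668
Bₛ = (B − 1)/(n − 1) = (4.3668 − 1)/(7 − 1) = 3.3668/6 = 0.5611

0.56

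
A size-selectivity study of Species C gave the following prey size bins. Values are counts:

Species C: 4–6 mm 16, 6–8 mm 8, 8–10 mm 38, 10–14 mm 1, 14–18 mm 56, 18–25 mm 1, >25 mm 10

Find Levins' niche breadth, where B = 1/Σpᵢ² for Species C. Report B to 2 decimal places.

Proportions for Species C (n=130): 16/130=0.1231, 8/130=0.0615, 38/130=0.2923, 1/130=0.0077, 56/130=0.4308, 1/130=0.0077, 10/130=0.0769
Σpᵢ² = 0.1231² + 0.0615² + 0.2923² + 0.0077² + 0.4308² + 0.0077² + 0.0769² = 0.015154 + 0.003782 + 0.085439 + 0.000059 + 0.185589 + 0.000059 + 0.005914 = 0.295996
B = 1 / 0.295996 = 3.3784

3.38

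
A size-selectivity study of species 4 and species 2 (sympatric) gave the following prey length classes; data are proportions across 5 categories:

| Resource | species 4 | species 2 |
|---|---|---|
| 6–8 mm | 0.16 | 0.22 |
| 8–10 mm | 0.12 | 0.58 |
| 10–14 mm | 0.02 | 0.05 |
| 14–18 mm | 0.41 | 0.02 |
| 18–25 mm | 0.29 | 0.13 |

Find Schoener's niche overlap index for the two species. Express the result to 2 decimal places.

Σ|p₁ᵢ − p₂ᵢ| = 0.06 + 0.46 + 0.03 + 0.39 + 0.16 = 1.10
D = 1 − ½ × 1.10 = 1 − 0.550 = 0.4500

0.45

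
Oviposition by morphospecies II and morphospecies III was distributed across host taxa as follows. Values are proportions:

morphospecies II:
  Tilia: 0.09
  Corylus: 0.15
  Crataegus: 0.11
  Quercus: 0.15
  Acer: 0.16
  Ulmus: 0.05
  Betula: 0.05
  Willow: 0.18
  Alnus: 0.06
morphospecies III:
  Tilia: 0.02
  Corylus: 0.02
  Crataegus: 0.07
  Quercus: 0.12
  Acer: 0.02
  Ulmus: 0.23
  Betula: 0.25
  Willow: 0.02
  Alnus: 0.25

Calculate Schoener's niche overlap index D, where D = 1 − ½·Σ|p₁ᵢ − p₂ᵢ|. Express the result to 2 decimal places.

Σ|p₁ᵢ − p₂ᵢ| = 0.07 + 0.13 + 0.04 + 0.03 + 0.14 + 0.18 + 0.20 + 0.16 + 0.19 = 1.14
D = 1 − ½ × 1.14 = 1 − 0.570 = 0.4300

0.43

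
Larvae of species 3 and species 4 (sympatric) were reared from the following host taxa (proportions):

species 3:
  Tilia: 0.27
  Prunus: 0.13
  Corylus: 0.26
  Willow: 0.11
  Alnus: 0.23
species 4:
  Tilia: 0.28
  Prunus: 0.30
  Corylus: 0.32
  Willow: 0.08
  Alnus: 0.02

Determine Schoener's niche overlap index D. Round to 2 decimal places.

0.76

Σ|p₁ᵢ − p₂ᵢ| = 0.01 + 0.17 + 0.06 + 0.03 + 0.21 = 0.48
D = 1 − ½ × 0.48 = 1 − 0.240 = 0.7600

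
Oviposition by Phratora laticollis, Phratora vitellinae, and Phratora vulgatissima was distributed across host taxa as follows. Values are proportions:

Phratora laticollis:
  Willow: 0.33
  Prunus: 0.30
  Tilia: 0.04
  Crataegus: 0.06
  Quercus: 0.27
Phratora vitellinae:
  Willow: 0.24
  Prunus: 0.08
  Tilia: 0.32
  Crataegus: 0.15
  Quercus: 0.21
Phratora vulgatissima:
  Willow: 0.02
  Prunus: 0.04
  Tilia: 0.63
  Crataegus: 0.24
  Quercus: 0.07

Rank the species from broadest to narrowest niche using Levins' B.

Phratora vitellinae > Phratora laticollis > Phratora vulgatissima

Σp_latiᵢ² = 0.33² + 0.30² + 0.04² + 0.06² + 0.27² = 0.1089 + 0.0900 + 0.0016 + 0.0036 + 0.0729 = 0.2770
B_lati = 1 / 0.2770 = 3.6101
Σp_viteᵢ² = 0.24² + 0.08² + 0.32² + 0.15² + 0.21² = 0.0576 + 0.0064 + 0.1024 + 0.0225 + 0.0441 = 0.2330
B_vite = 1 / 0.2330 = 4.2918
Σp_vulgᵢ² = 0.02² + 0.04² + 0.63² + 0.24² + 0.07² = 0.0004 + 0.0016 + 0.3969 + 0.0576 + 0.0049 = 0.4614
B_vulg = 1 / 0.4614 = 2.1673
Ranking by B (broadest → narrowest): Phratora vitellinae (4.29) > Phratora laticollis (3.61) > Phratora vulgatissima (2.17)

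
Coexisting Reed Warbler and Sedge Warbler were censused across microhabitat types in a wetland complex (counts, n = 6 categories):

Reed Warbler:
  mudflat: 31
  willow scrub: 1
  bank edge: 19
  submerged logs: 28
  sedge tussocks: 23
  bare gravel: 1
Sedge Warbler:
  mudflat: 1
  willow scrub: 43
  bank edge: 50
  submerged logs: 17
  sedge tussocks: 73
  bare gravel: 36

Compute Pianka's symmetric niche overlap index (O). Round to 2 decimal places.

0.59

Proportions for Reed Warbler (n=103): 31/103=0.3010, 1/103=0.0097, 19/103=0.1845, 28/103=0.2718, 23/103=0.2233, 1/103=0.0097
Proportions for Sedge Warbler (n=220): 1/220=0.0045, 43/220=0.1955, 50/220=0.2273, 17/220=0.0773, 73/220=0.3318, 36/220=0.1636
Σ p₁ᵢp₂ᵢ = 0.001355 + 0.001896 + 0.041937 + 0.021010 + 0.074091 + 0.001587 = 0.141876
Σp_1ᵢ² = 0.3010² + 0.0097² + 0.1845² + 0.2718² + 0.2233² + 0.0097² = 0.090601 + 0.000094 + 0.034040 + 0.073875 + 0.049863 + 0.000094 = 0.248567
Σp_2ᵢ² = 0.0045² + 0.1955² + 0.2273² + 0.0773² + 0.3318² + 0.1636² = 0.000020 + 0.038220 + 0.051665 + 0.005975 + 0.110091 + 0.026765 = 0.232736
O = 0.141876 / √(0.248567 × 0.232736) = 0.141876 / 0.2405213 = 0.5899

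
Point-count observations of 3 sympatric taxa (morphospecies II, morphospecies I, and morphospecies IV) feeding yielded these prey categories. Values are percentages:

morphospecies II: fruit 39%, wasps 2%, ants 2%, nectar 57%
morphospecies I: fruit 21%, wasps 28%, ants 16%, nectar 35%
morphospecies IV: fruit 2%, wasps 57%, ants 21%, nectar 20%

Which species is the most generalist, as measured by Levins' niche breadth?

Convert percentages to proportions (divide by 100).
Σp_IIᵢ² = 0.39² + 0.02² + 0.02² + 0.57² = 0.1521 + 0.0004 + 0.0004 + 0.3249 = 0.4778
B_II = 1 / 0.4778 = 2.0929
Σp_Iᵢ² = 0.21² + 0.28² + 0.16² + 0.35² = 0.0441 + 0.0784 + 0.0256 + 0.1225 = 0.2706
B_I = 1 / 0.2706 = 3.6955
Σp_IVᵢ² = 0.02² + 0.57² + 0.21² + 0.20² = 0.0004 + 0.3249 + 0.0441 + 0.0400 = 0.4094
B_IV = 1 / 0.4094 = 2.4426
Highest B → broadest niche (most generalist): morphospecies I (B = 3.70).

morphospecies I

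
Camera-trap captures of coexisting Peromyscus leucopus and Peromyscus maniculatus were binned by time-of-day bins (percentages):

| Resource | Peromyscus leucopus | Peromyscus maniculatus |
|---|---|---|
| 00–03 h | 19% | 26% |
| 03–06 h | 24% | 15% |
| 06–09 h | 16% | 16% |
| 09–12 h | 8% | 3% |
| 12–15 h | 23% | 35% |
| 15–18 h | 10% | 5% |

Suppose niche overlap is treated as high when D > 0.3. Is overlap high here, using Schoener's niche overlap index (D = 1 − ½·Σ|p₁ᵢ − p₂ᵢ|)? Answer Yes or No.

Yes

Convert percentages to proportions (divide by 100).
Σ|p₁ᵢ − p₂ᵢ| = 0.07 + 0.09 + 0.00 + 0.05 + 0.12 + 0.05 = 0.38
D = 1 − ½ × 0.38 = 1 − 0.190 = 0.8100
D = 0.8100 > 0.3 → Yes.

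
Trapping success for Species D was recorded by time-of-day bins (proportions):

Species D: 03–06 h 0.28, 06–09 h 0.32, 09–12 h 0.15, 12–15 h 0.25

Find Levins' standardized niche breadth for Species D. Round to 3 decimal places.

Σpᵢ² = 0.28² + 0.32² + 0.15² + 0.25² = 0.0784 + 0.1024 + 0.0225 + 0.0625 = 0.2658
B = 1 / 0.2658 = 3.76223
Bₛ = (B − 1)/(n − 1) = (3.76223 − 1)/(4 − 1) = 2.76223/3 = 0.92074

0.921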